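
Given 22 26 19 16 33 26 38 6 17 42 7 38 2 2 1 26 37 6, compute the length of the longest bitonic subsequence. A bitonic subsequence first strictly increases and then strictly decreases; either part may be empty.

Let inc[i] be the LIS ending at i and dec[i] the longest strictly decreasing subsequence starting at i. inc = [1, 2, 1, 1, 3, 2, 4, 1, 2, 5, 2, 4, 1, 1, 1, 3, 4, 2], dec = [6, 6, 5, 4, 6, 5, 5, 3, 4, 4, 3, 3, 2, 2, 1, 2, 2, 1].
max_i inc[i]+dec[i]−1 = 8, with one witness 22, 26, 33, 26, 17, 7, 2, 1.

8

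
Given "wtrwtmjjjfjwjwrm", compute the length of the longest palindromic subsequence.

9

Using dp[i][j] = 2 + dp[i+1][j−1] if the ends match, else max(dp[i+1][j], dp[i][j−1]):
dp[1][16] = 9. A witness is rwjjfjjwr at positions 3,4,7,9,10,11,13,14,15.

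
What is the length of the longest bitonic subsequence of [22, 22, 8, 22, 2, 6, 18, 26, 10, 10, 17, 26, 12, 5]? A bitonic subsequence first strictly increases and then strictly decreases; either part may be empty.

7

One longest bitonic subsequence is 2, 6, 18, 26, 17, 12, 5 (positions 5,6,7,8,11,13,14): it rises to 26 then falls. Length 7 is optimal.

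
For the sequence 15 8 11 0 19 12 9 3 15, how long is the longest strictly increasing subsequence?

Let dp[i] be the longest increasing subsequence ending at position i. Then dp = [1, 1, 2, 1, 3, 3, 2, 2, 4].
The maximum is 4; one witness is 8, 11, 12, 15 at positions 2,3,6,9.

4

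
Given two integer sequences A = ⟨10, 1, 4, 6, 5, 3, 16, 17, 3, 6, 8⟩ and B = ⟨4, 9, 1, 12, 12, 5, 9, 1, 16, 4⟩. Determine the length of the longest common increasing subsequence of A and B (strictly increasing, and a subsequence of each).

3

For each value that appears in both, track the longest common increasing run ending there.
The best achievable length is 3; one witness is 4, 5, 16 (A-positions 3,5,7, B-positions 1,6,9).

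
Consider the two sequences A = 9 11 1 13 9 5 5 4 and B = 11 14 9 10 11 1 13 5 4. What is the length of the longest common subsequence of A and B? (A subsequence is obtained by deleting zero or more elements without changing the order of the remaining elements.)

6

Backtracking the LCS table gives one alignment: 9 (A1,B3) → 11 (A2,B5) → 1 (A3,B6) → 13 (A4,B7) → 5 (A7,B8) → 4 (A8,B9).
So the longest common subsequence has length 6.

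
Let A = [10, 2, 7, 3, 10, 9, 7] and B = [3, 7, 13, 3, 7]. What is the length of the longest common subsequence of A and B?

Backtracking the LCS table gives one alignment: 7 (A3,B2) → 3 (A4,B4) → 7 (A7,B5).
So the longest common subsequence has length 3.

3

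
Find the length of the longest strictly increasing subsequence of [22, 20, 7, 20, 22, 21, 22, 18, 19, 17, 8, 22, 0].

4

Scanning left to right, the best length ending at each element is: 22→1, 20→1, 7→1, 20→2, 22→3, 21→3, 22→4, 18→2, 19→3, 17→2, 8→2, 22→4, 0→1.
So the longest increasing subsequence has length 4, e.g. 7, 20, 21, 22.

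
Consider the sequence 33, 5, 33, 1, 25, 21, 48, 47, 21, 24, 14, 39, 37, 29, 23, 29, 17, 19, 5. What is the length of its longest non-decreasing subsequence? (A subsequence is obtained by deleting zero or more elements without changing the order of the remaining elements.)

6

One longest non-decreasing subsequence is 5, 21, 21, 24, 29, 29 (positions 2,6,9,10,14,16), of length 6; no longer one exists.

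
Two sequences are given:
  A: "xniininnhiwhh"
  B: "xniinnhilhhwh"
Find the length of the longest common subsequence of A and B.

10

Backtracking the LCS table gives one alignment: x (A1,B1) → n (A2,B2) → i (A4,B3) → i (A6,B4) → n (A7,B5) → n (A8,B6) → h (A9,B7) → i (A10,B8) → w (A11,B12) → h (A13,B13).
So the longest common subsequence has length 10.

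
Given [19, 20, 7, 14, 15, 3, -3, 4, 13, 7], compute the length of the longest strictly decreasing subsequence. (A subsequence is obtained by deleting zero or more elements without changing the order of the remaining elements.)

4

Scanning left to right, the best length ending at each element is: 19→1, 20→1, 7→2, 14→2, 15→2, 3→3, -3→4, 4→3, 13→3, 7→4.
So the longest decreasing subsequence has length 4, e.g. 19, 7, 3, -3.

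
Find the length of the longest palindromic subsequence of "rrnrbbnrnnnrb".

One longest palindromic subsequence is rnrbbrnr (positions 2,3,4,5,6,8,11,12); it reads the same forward and backward, and the interval DP gives dp[1][13] = 8.

8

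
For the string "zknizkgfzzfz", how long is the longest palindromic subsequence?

One longest palindromic subsequence is zfzzfz (positions 1,8,9,10,11,12); it reads the same forward and backward, and the interval DP gives dp[1][12] = 6.

6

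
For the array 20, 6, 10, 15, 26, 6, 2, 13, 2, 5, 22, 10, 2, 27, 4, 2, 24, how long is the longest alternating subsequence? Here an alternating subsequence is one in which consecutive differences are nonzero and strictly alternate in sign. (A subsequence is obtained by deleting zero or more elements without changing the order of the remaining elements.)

A longest alternating subsequence is 20, 6, 10, 6, 13, 2, 22, 10, 27, 4, 24 (positions 1,2,3,6,8,9,11,12,14,15,17); its 10 consecutive differences strictly alternate in sign, and length 11 is optimal.

11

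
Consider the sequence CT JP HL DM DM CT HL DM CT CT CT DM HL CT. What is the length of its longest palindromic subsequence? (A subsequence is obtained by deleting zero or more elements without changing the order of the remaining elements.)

10

Using dp[i][j] = 2 + dp[i+1][j−1] if the ends match, else max(dp[i+1][j], dp[i][j−1]):
dp[1][14] = 10. A witness is CT HL DM CT CT CT CT DM HL CT at positions 1,3,4,6,9,10,11,12,13,14.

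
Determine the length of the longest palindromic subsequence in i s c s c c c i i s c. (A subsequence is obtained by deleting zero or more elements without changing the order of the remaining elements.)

Using dp[i][j] = 2 + dp[i+1][j−1] if the ends match, else max(dp[i+1][j], dp[i][j−1]):
dp[1][11] = 7. A witness is cscccsc at positions 3,4,5,6,7,10,11.

7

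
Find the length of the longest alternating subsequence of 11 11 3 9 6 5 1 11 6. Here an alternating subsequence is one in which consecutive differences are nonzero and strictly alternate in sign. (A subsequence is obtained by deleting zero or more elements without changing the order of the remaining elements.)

Track the best alternating length ending on an up-step vs a down-step at each position: up/down = 1/1, 1/1, 1/2, 3/2, 3/4, 3/4, 1/4, 5/1, 5/6.
The maximum over both is 6; one such subsequence is 11, 3, 9, 6, 11, 6.

6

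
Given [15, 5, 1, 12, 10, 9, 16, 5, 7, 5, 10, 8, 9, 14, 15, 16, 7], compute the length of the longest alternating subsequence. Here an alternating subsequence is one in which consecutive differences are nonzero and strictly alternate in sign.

12

Track the best alternating length ending on an up-step vs a down-step at each position: up/down = 1/1, 1/2, 1/2, 3/2, 3/4, 3/4, 5/1, 3/6, 7/6, 3/8, 9/6, 9/10, 11/10, 11/6, 11/6, 11/1, 9/12.
The maximum over both is 12; one such subsequence is 15, 5, 12, 10, 16, 5, 7, 5, 10, 8, 9, 7.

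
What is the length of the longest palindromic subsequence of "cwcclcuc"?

One longest palindromic subsequence is cclcc (positions 1,4,5,6,8); it reads the same forward and backward, and the interval DP gives dp[1][8] = 5.

5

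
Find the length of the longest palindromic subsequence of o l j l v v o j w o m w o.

Using dp[i][j] = 2 + dp[i+1][j−1] if the ends match, else max(dp[i+1][j], dp[i][j−1]):
dp[1][13] = 6. A witness is ojvvjo at positions 1,3,5,6,8,13.

6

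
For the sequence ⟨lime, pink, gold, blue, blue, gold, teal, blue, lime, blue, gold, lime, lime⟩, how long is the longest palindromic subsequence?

9

Using dp[i][j] = 2 + dp[i+1][j−1] if the ends match, else max(dp[i+1][j], dp[i][j−1]):
dp[1][13] = 9. A witness is lime gold blue blue teal blue blue gold lime at positions 1,3,4,5,7,8,10,11,13.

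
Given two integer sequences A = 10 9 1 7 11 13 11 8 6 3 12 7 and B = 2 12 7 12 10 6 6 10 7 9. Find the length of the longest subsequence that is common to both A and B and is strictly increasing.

2

For each value that appears in both, track the longest common increasing run ending there.
The best achievable length is 2; one witness is 7, 12 (A-positions 4,11, B-positions 3,4).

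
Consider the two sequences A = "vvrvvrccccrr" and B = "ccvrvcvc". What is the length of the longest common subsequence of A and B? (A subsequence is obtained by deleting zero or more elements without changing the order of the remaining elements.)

Backtracking the LCS table gives one alignment: v (A2,B3) → r (A3,B4) → v (A4,B5) → v (A5,B7) → c (A10,B8).
So the longest common subsequence has length 5.

5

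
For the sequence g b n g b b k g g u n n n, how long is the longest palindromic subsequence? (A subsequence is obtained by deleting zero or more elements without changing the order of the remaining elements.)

6

One longest palindromic subsequence is ngbbgn (positions 3,4,5,6,9,13); it reads the same forward and backward, and the interval DP gives dp[1][13] = 6.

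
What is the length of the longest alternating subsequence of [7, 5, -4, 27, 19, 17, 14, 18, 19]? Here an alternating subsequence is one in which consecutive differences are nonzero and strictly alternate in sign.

5

Track the best alternating length ending on an up-step vs a down-step at each position: up/down = 1/1, 1/2, 1/2, 3/1, 3/4, 3/4, 3/4, 5/4, 5/4.
The maximum over both is 5; one such subsequence is 7, 5, 27, 17, 18.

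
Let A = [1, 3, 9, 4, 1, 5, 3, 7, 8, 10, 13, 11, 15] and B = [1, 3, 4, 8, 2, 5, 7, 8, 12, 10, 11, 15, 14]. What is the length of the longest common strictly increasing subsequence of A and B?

For each value that appears in both, track the longest common increasing run ending there.
The best achievable length is 9; one witness is 1, 3, 4, 5, 7, 8, 10, 11, 15 (A-positions 1,2,4,6,8,9,10,12,13, B-positions 1,2,3,6,7,8,10,11,12).

9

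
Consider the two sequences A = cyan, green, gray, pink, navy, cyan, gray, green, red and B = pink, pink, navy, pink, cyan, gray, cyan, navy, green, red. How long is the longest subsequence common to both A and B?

6

A longest common subsequence is pink, navy, cyan, gray, green, red (length 6); the LCS DP confirms no longer common subsequence exists.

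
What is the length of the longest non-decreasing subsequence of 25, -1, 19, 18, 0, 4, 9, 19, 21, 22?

7

One longest non-decreasing subsequence is -1, 0, 4, 9, 19, 21, 22 (positions 2,5,6,7,8,9,10), of length 7; no longer one exists.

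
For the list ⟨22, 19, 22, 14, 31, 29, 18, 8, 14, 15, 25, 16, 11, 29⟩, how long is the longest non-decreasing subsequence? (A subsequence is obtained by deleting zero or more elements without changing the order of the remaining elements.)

Scanning left to right, the best length ending at each element is: 22→1, 19→1, 22→2, 14→1, 31→3, 29→3, 18→2, 8→1, 14→2, 15→3, 25→4, 16→4, 11→2, 29→5.
So the longest non-decreasing subsequence has length 5, e.g. 14, 14, 15, 25, 29.

5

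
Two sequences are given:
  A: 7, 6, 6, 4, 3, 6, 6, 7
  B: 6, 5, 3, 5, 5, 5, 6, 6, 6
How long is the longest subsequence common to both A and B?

Backtracking the LCS table gives one alignment: 6 (A2,B1) → 6 (A3,B7) → 6 (A6,B8) → 6 (A7,B9).
So the longest common subsequence has length 4.

4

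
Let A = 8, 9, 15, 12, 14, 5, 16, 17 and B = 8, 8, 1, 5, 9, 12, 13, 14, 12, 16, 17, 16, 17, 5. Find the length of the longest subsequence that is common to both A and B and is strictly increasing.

6

For each value that appears in both, track the longest common increasing run ending there.
The best achievable length is 6; one witness is 8, 9, 12, 14, 16, 17 (A-positions 1,2,4,5,7,8, B-positions 1,5,6,8,10,11).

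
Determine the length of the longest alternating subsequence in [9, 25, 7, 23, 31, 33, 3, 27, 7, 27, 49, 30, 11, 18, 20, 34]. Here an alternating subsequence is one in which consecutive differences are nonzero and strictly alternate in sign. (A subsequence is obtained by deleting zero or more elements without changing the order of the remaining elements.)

10

Track the best alternating length ending on an up-step vs a down-step at each position: up/down = 1/1, 2/1, 1/3, 4/3, 4/1, 4/1, 1/5, 6/5, 6/7, 8/5, 8/1, 8/9, 8/9, 10/9, 10/9, 10/9.
The maximum over both is 10; one such subsequence is 9, 25, 7, 23, 3, 27, 7, 27, 11, 18.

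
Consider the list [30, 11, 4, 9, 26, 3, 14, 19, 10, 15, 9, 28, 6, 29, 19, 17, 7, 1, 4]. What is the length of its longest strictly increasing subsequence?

Scanning left to right, the best length ending at each element is: 30→1, 11→1, 4→1, 9→2, 26→3, 3→1, 14→3, 19→4, 10→3, 15→4, 9→2, 28→5, 6→2, 29→6, 19→5, 17→5, 7→3, 1→1, 4→2.
So the longest increasing subsequence has length 6, e.g. 4, 9, 14, 19, 28, 29.

6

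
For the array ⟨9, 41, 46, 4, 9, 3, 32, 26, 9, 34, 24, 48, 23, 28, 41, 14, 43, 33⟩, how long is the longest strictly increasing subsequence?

One longest increasing subsequence is 4, 9, 32, 34, 41, 43 (positions 4,5,7,10,15,17), of length 6; no longer one exists.

6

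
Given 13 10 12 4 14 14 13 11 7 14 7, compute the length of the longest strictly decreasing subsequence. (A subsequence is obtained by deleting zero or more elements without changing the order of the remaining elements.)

Let dp[i] be the longest decreasing subsequence ending at position i. Then dp = [1, 2, 2, 3, 1, 1, 2, 3, 4, 1, 4].
The maximum is 4; one witness is 13, 12, 11, 7 at positions 1,3,8,9.

4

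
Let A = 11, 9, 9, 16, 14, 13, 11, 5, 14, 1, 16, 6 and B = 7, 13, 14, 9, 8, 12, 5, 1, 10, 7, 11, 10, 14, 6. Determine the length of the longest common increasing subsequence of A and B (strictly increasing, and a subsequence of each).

A longest common strictly increasing subsequence is 9, 11, 14 (length 3); it appears in order in both A and B, and no longer such subsequence exists.

3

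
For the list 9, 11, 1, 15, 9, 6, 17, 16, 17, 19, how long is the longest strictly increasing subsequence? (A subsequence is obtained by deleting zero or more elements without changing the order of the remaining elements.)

Scanning left to right, the best length ending at each element is: 9→1, 11→2, 1→1, 15→3, 9→2, 6→2, 17→4, 16→4, 17→5, 19→6.
So the longest increasing subsequence has length 6, e.g. 9, 11, 15, 16, 17, 19.

6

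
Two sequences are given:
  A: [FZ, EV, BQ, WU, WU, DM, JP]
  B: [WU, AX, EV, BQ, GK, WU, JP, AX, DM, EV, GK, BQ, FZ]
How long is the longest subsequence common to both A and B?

4

Backtracking the LCS table gives one alignment: EV (A2,B3) → BQ (A3,B4) → WU (A4,B6) → DM (A6,B9).
So the longest common subsequence has length 4.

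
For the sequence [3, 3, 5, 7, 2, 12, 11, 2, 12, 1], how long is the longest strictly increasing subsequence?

Let dp[i] be the longest increasing subsequence ending at position i. Then dp = [1, 1, 2, 3, 1, 4, 4, 1, 5, 1].
The maximum is 5; one witness is 3, 5, 7, 11, 12 at positions 1,3,4,7,9.

5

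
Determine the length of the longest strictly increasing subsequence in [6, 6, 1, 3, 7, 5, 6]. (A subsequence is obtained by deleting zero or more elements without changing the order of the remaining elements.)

4

Scanning left to right, the best length ending at each element is: 6→1, 6→1, 1→1, 3→2, 7→3, 5→3, 6→4.
So the longest increasing subsequence has length 4, e.g. 1, 3, 5, 6.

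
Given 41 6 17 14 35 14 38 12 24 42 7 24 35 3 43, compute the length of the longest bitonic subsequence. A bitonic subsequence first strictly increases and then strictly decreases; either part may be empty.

7

Let inc[i] be the LIS ending at i and dec[i] the longest strictly decreasing subsequence starting at i. inc = [1, 1, 2, 2, 3, 2, 4, 2, 3, 5, 2, 3, 4, 1, 6], dec = [6, 2, 5, 4, 5, 4, 4, 3, 3, 3, 2, 2, 2, 1, 1].
max_i inc[i]+dec[i]−1 = 7, with one witness 6, 17, 35, 14, 12, 7, 3.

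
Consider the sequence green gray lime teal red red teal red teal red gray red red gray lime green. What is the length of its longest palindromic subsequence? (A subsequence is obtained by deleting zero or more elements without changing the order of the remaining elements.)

11

One longest palindromic subsequence is green lime red red red teal red red red lime green (positions 1,3,5,6,8,9,10,12,13,15,16); it reads the same forward and backward, and the interval DP gives dp[1][16] = 11.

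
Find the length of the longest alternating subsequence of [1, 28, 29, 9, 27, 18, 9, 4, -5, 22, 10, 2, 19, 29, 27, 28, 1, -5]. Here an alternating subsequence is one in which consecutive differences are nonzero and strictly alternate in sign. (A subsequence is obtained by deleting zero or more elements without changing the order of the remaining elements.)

Track the best alternating length ending on an up-step vs a down-step at each position: up/down = 1/1, 2/1, 2/1, 2/3, 4/3, 4/5, 2/5, 2/5, 1/5, 6/5, 6/7, 6/7, 8/7, 8/1, 8/9, 10/9, 6/11, 1/11.
The maximum over both is 11; one such subsequence is 1, 28, 9, 27, 18, 22, 10, 29, 27, 28, 1.

11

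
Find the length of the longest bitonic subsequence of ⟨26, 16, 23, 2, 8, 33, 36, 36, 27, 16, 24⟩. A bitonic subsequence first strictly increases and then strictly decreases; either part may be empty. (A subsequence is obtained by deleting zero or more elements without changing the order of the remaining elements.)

One longest bitonic subsequence is 16, 23, 33, 36, 27, 24 (positions 2,3,6,7,9,11): it rises to 36 then falls. Length 6 is optimal.

6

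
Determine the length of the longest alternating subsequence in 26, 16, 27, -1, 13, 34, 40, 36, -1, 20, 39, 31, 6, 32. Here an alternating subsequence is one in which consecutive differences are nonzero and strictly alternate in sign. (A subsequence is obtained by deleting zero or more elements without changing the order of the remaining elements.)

Track the best alternating length ending on an up-step vs a down-step at each position: up/down = 1/1, 1/2, 3/1, 1/4, 5/4, 5/1, 5/1, 5/6, 1/6, 7/6, 7/6, 7/8, 7/8, 9/8.
The maximum over both is 9; one such subsequence is 26, 16, 27, -1, 40, 36, 39, 31, 32.

9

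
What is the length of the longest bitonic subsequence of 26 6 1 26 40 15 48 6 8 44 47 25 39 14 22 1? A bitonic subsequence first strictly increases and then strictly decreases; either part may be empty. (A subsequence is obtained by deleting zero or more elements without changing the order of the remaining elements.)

Let inc[i] be the LIS ending at i and dec[i] the longest strictly decreasing subsequence starting at i. inc = [1, 1, 1, 2, 3, 2, 4, 2, 3, 4, 5, 4, 5, 4, 5, 1], dec = [4, 2, 1, 4, 4, 3, 5, 2, 2, 4, 4, 3, 3, 2, 2, 1].
max_i inc[i]+dec[i]−1 = 8, with one witness 6, 26, 40, 48, 47, 39, 22, 1.

8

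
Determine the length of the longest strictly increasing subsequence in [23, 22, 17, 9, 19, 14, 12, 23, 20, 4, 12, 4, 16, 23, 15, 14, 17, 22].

One longest increasing subsequence is 9, 14, 16, 17, 22 (positions 4,6,13,17,18), of length 5; no longer one exists.

5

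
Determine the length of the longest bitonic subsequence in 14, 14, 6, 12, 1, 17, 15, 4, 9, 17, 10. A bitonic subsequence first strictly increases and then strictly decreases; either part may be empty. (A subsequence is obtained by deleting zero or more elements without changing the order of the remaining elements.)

One longest bitonic subsequence is 6, 12, 17, 15, 10 (positions 3,4,6,7,11): it rises to 17 then falls. Length 5 is optimal.

5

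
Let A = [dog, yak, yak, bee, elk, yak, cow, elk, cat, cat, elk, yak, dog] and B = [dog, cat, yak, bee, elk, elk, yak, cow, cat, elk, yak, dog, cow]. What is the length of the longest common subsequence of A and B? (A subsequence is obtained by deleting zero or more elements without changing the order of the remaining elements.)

Backtracking the LCS table gives one alignment: dog (A1,B1) → yak (A3,B3) → bee (A4,B4) → elk (A5,B6) → yak (A6,B7) → cow (A7,B8) → cat (A10,B9) → elk (A11,B10) → yak (A12,B11) → dog (A13,B12).
So the longest common subsequence has length 10.

10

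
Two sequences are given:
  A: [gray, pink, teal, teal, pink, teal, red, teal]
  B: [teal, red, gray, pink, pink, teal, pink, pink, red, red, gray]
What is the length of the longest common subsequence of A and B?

A longest common subsequence is gray, pink, teal, pink, red (length 5); the LCS DP confirms no longer common subsequence exists.

5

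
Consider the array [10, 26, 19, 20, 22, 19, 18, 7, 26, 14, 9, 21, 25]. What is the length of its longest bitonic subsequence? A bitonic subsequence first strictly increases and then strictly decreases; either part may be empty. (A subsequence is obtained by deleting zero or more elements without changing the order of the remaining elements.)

Let inc[i] be the LIS ending at i and dec[i] the longest strictly decreasing subsequence starting at i. inc = [1, 2, 2, 3, 4, 2, 2, 1, 5, 2, 2, 4, 5], dec = [2, 6, 4, 5, 5, 4, 3, 1, 3, 2, 1, 1, 1].
max_i inc[i]+dec[i]−1 = 8, with one witness 10, 19, 20, 22, 19, 18, 14, 9.

8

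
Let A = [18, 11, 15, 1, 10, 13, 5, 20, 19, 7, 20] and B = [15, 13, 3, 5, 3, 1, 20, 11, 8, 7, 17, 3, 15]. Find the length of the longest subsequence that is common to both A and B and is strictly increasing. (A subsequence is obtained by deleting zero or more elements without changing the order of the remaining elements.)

2

For each value that appears in both, track the longest common increasing run ending there.
The best achievable length is 2; one witness is 15, 20 (A-positions 3,8, B-positions 1,7).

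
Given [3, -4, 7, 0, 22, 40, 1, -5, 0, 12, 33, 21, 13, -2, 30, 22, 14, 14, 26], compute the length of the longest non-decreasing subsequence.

Let dp[i] be the longest non-decreasing subsequence ending at position i. Then dp = [1, 1, 2, 2, 3, 4, 3, 1, 3, 4, 5, 5, 5, 2, 6, 6, 6, 7, 8].
The maximum is 8; one witness is -4, 0, 1, 12, 13, 14, 14, 26 at positions 2,4,7,10,13,17,18,19.

8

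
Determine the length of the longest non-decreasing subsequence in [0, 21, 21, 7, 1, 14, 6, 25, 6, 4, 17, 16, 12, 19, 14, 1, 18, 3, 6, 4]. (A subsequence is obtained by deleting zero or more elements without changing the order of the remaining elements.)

7

Scanning left to right, the best length ending at each element is: 0→1, 21→2, 21→3, 7→2, 1→2, 14→3, 6→3, 25→4, 6→4, 4→3, 17→5, 16→5, 12→5, 19→6, 14→6, 1→3, 18→7, 3→4, 6→5, 4→5.
So the longest non-decreasing subsequence has length 7, e.g. 0, 1, 6, 6, 12, 14, 18.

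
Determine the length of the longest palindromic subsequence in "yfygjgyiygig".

7

One longest palindromic subsequence is ggyiygg (positions 4,6,7,8,9,10,12); it reads the same forward and backward, and the interval DP gives dp[1][12] = 7.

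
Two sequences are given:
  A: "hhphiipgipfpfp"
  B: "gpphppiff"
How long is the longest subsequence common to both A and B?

A longest common subsequence is hppiff (length 6); the LCS DP confirms no longer common subsequence exists.

6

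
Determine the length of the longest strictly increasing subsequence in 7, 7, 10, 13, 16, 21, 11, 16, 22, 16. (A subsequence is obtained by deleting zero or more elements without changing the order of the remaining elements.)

Scanning left to right, the best length ending at each element is: 7→1, 7→1, 10→2, 13→3, 16→4, 21→5, 11→3, 16→4, 22→6, 16→4.
So the longest increasing subsequence has length 6, e.g. 7, 10, 13, 16, 21, 22.

6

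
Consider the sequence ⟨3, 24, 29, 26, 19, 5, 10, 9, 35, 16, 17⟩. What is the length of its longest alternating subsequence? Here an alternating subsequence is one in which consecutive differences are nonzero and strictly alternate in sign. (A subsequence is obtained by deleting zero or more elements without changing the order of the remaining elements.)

A longest alternating subsequence is 3, 24, 5, 10, 9, 35, 16, 17 (positions 1,2,6,7,8,9,10,11); its 7 consecutive differences strictly alternate in sign, and length 8 is optimal.

8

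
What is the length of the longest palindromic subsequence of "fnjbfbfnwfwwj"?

Using dp[i][j] = 2 + dp[i+1][j−1] if the ends match, else max(dp[i+1][j], dp[i][j−1]):
dp[1][13] = 7. A witness is fnfbfnf at positions 1,2,5,6,7,8,10.

7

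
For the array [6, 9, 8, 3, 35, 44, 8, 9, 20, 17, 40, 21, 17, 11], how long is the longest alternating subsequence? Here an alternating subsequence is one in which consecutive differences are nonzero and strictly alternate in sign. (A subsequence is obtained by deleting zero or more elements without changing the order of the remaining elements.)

Track the best alternating length ending on an up-step vs a down-step at each position: up/down = 1/1, 2/1, 2/3, 1/3, 4/1, 4/1, 4/5, 6/5, 6/5, 6/7, 8/5, 8/9, 6/9, 6/9.
The maximum over both is 9; one such subsequence is 6, 9, 8, 35, 8, 20, 17, 40, 21.

9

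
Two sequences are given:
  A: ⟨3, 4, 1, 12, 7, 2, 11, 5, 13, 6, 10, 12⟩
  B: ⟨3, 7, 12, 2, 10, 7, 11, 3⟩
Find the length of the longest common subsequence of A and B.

Backtracking the LCS table gives one alignment: 3 (A1,B1) → 12 (A4,B3) → 7 (A5,B6) → 11 (A7,B7).
So the longest common subsequence has length 4.

4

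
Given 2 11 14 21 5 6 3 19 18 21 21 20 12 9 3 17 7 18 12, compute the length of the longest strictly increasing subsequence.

6

Scanning left to right, the best length ending at each element is: 2→1, 11→2, 14→3, 21→4, 5→2, 6→3, 3→2, 19→4, 18→4, 21→5, 21→5, 20→5, 12→4, 9→4, 3→2, 17→5, 7→4, 18→6, 12→5.
So the longest increasing subsequence has length 6, e.g. 2, 5, 6, 12, 17, 18.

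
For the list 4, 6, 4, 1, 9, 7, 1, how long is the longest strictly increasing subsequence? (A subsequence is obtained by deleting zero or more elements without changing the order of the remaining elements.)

Scanning left to right, the best length ending at each element is: 4→1, 6→2, 4→1, 1→1, 9→3, 7→3, 1→1.
So the longest increasing subsequence has length 3, e.g. 4, 6, 9.

3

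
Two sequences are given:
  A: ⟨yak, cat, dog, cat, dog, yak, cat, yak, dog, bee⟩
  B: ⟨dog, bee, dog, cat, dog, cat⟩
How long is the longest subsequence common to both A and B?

4

A longest common subsequence is dog, cat, dog, cat (length 4); the LCS DP confirms no longer common subsequence exists.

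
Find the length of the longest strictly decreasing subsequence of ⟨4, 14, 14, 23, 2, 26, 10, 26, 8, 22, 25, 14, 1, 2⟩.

4

Scanning left to right, the best length ending at each element is: 4→1, 14→1, 14→1, 23→1, 2→2, 26→1, 10→2, 26→1, 8→3, 22→2, 25→2, 14→3, 1→4, 2→4.
So the longest decreasing subsequence has length 4, e.g. 14, 10, 8, 1.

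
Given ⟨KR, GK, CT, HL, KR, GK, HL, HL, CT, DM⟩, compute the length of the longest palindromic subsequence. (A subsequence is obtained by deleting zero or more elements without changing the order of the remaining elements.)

Using dp[i][j] = 2 + dp[i+1][j−1] if the ends match, else max(dp[i+1][j], dp[i][j−1]):
dp[1][10] = 5. A witness is CT HL HL HL CT at positions 3,4,7,8,9.

5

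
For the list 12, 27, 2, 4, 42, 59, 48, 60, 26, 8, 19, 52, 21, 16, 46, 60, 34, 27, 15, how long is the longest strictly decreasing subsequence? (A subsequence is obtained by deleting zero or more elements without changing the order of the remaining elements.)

6

Let dp[i] be the longest decreasing subsequence ending at position i. Then dp = [1, 1, 2, 2, 1, 1, 2, 1, 3, 4, 4, 2, 4, 5, 3, 1, 4, 5, 6].
The maximum is 6; one witness is 59, 48, 26, 19, 16, 15 at positions 6,7,9,11,14,19.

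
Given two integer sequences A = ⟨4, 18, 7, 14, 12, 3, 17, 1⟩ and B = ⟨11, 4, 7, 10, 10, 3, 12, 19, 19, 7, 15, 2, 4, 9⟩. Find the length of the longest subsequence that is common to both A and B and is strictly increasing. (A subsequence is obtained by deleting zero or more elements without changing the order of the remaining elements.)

For each value that appears in both, track the longest common increasing run ending there.
The best achievable length is 3; one witness is 4, 7, 12 (A-positions 1,3,5, B-positions 2,3,7).

3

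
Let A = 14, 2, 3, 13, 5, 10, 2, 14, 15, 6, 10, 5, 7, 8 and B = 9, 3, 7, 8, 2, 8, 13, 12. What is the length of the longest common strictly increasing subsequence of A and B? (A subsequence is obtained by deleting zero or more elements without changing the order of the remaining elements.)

3

A longest common strictly increasing subsequence is 3, 7, 8 (length 3); it appears in order in both A and B, and no longer such subsequence exists.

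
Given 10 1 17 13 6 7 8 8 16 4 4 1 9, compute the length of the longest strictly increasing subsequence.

5

Scanning left to right, the best length ending at each element is: 10→1, 1→1, 17→2, 13→2, 6→2, 7→3, 8→4, 8→4, 16→5, 4→2, 4→2, 1→1, 9→5.
So the longest increasing subsequence has length 5, e.g. 1, 6, 7, 8, 16.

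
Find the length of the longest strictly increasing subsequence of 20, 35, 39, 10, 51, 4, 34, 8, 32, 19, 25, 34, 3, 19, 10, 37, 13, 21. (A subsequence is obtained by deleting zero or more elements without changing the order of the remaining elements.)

6

Let dp[i] be the longest increasing subsequence ending at position i. Then dp = [1, 2, 3, 1, 4, 1, 2, 2, 3, 3, 4, 5, 1, 3, 3, 6, 4, 5].
The maximum is 6; one witness is 4, 8, 19, 25, 34, 37 at positions 6,8,10,11,12,16.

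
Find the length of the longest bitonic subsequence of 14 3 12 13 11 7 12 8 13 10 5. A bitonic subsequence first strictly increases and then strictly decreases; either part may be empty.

Let inc[i] be the LIS ending at i and dec[i] the longest strictly decreasing subsequence starting at i. inc = [1, 1, 2, 3, 2, 2, 3, 3, 4, 4, 2], dec = [5, 1, 4, 4, 3, 2, 3, 2, 3, 2, 1].
max_i inc[i]+dec[i]−1 = 6, with one witness 3, 12, 13, 12, 10, 5.

6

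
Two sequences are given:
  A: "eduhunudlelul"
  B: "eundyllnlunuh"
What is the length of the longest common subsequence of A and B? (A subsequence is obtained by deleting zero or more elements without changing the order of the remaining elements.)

Backtracking the LCS table gives one alignment: e (A1,B1) → u (A5,B2) → n (A6,B3) → d (A8,B4) → l (A9,B7) → l (A11,B9) → u (A12,B12).
So the longest common subsequence has length 7.

7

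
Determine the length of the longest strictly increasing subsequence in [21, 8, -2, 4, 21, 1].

Scanning left to right, the best length ending at each element is: 21→1, 8→1, -2→1, 4→2, 21→3, 1→2.
So the longest increasing subsequence has length 3, e.g. -2, 4, 21.

3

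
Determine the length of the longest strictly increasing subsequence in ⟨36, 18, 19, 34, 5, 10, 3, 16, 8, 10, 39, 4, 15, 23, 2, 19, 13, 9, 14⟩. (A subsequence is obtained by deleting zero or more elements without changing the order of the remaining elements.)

Scanning left to right, the best length ending at each element is: 36→1, 18→1, 19→2, 34→3, 5→1, 10→2, 3→1, 16→3, 8→2, 10→3, 39→4, 4→2, 15→4, 23→5, 2→1, 19→5, 13→4, 9→3, 14→5.
So the longest increasing subsequence has length 5, e.g. 5, 8, 10, 15, 23.

5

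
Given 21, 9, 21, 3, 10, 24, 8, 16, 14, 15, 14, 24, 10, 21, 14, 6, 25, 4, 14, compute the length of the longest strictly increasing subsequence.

Let dp[i] be the longest increasing subsequence ending at position i. Then dp = [1, 1, 2, 1, 2, 3, 2, 3, 3, 4, 3, 5, 3, 5, 4, 2, 6, 2, 4].
The maximum is 6; one witness is 9, 10, 14, 15, 24, 25 at positions 2,5,9,10,12,17.

6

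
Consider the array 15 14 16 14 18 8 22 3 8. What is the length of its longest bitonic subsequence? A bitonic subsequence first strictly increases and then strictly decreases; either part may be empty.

Let inc[i] be the LIS ending at i and dec[i] the longest strictly decreasing subsequence starting at i. inc = [1, 1, 2, 1, 3, 1, 4, 1, 2], dec = [4, 3, 4, 3, 3, 2, 2, 1, 1].
max_i inc[i]+dec[i]−1 = 5, with one witness 15, 16, 14, 8, 3.

5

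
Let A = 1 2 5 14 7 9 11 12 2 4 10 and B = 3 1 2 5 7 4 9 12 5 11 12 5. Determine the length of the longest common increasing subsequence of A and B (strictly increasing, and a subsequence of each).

7

For each value that appears in both, track the longest common increasing run ending there.
The best achievable length is 7; one witness is 1, 2, 5, 7, 9, 11, 12 (A-positions 1,2,3,5,6,7,8, B-positions 2,3,4,5,7,10,11).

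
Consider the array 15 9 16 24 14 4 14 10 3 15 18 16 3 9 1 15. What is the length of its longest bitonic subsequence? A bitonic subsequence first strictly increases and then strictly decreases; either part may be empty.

Let inc[i] be the LIS ending at i and dec[i] the longest strictly decreasing subsequence starting at i. inc = [1, 1, 2, 3, 2, 1, 2, 2, 1, 3, 4, 4, 1, 2, 1, 3], dec = [5, 4, 5, 5, 4, 3, 4, 3, 2, 3, 4, 3, 2, 2, 1, 1].
max_i inc[i]+dec[i]−1 = 7, with one witness 15, 16, 24, 18, 16, 9, 1.

7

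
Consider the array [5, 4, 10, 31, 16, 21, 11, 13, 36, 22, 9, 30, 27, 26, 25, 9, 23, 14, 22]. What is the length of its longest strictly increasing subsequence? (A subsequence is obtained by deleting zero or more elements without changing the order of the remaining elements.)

6

Scanning left to right, the best length ending at each element is: 5→1, 4→1, 10→2, 31→3, 16→3, 21→4, 11→3, 13→4, 36→5, 22→5, 9→2, 30→6, 27→6, 26→6, 25→6, 9→2, 23→6, 14→5, 22→6.
So the longest increasing subsequence has length 6, e.g. 5, 10, 16, 21, 22, 30.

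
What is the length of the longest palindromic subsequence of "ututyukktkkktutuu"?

13

One longest palindromic subsequence is uututkkktutuu (positions 1,3,4,6,9,10,11,12,13,14,15,16,17); it reads the same forward and backward, and the interval DP gives dp[1][17] = 13.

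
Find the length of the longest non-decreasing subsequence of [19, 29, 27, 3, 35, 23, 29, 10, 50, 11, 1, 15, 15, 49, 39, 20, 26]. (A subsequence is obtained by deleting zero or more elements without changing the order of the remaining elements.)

Let dp[i] be the longest non-decreasing subsequence ending at position i. Then dp = [1, 2, 2, 1, 3, 2, 3, 2, 4, 3, 1, 4, 5, 6, 6, 6, 7].
The maximum is 7; one witness is 3, 10, 11, 15, 15, 20, 26 at positions 4,8,10,12,13,16,17.

7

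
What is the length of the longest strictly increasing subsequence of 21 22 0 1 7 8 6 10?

5

One longest increasing subsequence is 0, 1, 7, 8, 10 (positions 3,4,5,6,8), of length 5; no longer one exists.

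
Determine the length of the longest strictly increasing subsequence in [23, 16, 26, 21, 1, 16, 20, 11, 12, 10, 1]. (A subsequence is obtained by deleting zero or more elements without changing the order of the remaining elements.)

One longest increasing subsequence is 1, 16, 20 (positions 5,6,7), of length 3; no longer one exists.

3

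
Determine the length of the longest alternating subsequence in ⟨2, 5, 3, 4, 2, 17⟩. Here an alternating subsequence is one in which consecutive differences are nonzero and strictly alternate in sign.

6

Track the best alternating length ending on an up-step vs a down-step at each position: up/down = 1/1, 2/1, 2/3, 4/3, 1/5, 6/1.
The maximum over both is 6; one such subsequence is 2, 5, 3, 4, 2, 17.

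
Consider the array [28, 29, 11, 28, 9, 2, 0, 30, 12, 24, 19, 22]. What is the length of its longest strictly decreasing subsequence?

5

Scanning left to right, the best length ending at each element is: 28→1, 29→1, 11→2, 28→2, 9→3, 2→4, 0→5, 30→1, 12→3, 24→3, 19→4, 22→4.
So the longest decreasing subsequence has length 5, e.g. 28, 11, 9, 2, 0.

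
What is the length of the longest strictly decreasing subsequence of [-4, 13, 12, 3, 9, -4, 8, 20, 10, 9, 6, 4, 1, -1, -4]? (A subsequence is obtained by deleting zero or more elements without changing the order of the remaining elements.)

Let dp[i] be the longest decreasing subsequence ending at position i. Then dp = [1, 1, 2, 3, 3, 4, 4, 1, 3, 4, 5, 6, 7, 8, 9].
The maximum is 9; one witness is 13, 12, 9, 8, 6, 4, 1, -1, -4 at positions 2,3,5,7,11,12,13,14,15.

9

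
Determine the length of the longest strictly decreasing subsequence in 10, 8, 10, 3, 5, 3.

Scanning left to right, the best length ending at each element is: 10→1, 8→2, 10→1, 3→3, 5→3, 3→4.
So the longest decreasing subsequence has length 4, e.g. 10, 8, 5, 3.

4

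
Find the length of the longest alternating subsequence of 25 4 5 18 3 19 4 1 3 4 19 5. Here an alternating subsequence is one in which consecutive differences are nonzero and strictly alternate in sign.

A longest alternating subsequence is 25, 4, 5, 3, 19, 4, 19, 5 (positions 1,2,3,5,6,7,11,12); its 7 consecutive differences strictly alternate in sign, and length 8 is optimal.

8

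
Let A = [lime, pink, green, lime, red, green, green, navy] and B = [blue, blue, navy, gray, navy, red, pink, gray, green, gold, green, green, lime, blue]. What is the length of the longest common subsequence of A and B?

4

A longest common subsequence is pink, green, green, green (length 4); the LCS DP confirms no longer common subsequence exists.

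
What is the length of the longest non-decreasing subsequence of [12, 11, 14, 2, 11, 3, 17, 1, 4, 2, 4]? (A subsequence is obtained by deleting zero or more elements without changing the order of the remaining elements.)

4

Let dp[i] be the longest non-decreasing subsequence ending at position i. Then dp = [1, 1, 2, 1, 2, 2, 3, 1, 3, 2, 4].
The maximum is 4; one witness is 2, 3, 4, 4 at positions 4,6,9,11.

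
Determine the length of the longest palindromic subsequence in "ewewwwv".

One longest palindromic subsequence is wwww (positions 2,4,5,6); it reads the same forward and backward, and the interval DP gives dp[1][7] = 4.

4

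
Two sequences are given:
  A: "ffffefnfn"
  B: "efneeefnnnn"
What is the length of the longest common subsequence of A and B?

A longest common subsequence is fefnn (length 5); the LCS DP confirms no longer common subsequence exists.

5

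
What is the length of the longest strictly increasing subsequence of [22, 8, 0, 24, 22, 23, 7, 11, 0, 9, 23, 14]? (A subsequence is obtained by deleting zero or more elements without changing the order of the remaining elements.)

4

Scanning left to right, the best length ending at each element is: 22→1, 8→1, 0→1, 24→2, 22→2, 23→3, 7→2, 11→3, 0→1, 9→3, 23→4, 14→4.
So the longest increasing subsequence has length 4, e.g. 0, 7, 11, 23.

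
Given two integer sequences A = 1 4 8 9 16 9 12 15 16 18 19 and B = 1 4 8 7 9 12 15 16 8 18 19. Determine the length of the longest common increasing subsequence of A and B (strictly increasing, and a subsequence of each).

A longest common strictly increasing subsequence is 1, 4, 8, 9, 12, 15, 16, 18, 19 (length 9); it appears in order in both A and B, and no longer such subsequence exists.

9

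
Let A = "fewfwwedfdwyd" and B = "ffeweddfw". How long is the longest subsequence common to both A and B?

Backtracking the LCS table gives one alignment: f (A1,B2) → e (A2,B3) → w (A6,B4) → e (A7,B5) → d (A8,B7) → f (A9,B8) → w (A11,B9).
So the longest common subsequence has length 7.

7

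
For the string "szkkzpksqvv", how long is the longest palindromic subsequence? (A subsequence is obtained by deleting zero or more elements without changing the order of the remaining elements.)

6

One longest palindromic subsequence is szkkzs (positions 1,2,3,4,5,8); it reads the same forward and backward, and the interval DP gives dp[1][11] = 6.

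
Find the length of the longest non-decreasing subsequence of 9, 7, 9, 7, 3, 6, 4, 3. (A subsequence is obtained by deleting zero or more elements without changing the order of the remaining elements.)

2

One longest non-decreasing subsequence is 9, 9 (positions 1,3), of length 2; no longer one exists.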